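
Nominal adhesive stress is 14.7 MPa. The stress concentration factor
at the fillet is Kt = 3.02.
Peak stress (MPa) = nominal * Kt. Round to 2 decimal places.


Peak = 14.7 * 3.02 = 44.39 MPa

44.39


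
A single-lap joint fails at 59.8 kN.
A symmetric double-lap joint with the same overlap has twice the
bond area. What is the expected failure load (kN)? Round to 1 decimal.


Double-lap load = 2 * 59.8 = 119.6 kN

119.6


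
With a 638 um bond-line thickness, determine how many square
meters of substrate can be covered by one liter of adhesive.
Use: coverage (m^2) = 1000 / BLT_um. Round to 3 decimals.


Coverage = 1000 / 638 = 1.567 m^2

1.567


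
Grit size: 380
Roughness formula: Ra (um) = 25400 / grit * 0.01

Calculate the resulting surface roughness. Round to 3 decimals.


Ra = 25400 / 380 * 0.01
= 0.668 um

0.668


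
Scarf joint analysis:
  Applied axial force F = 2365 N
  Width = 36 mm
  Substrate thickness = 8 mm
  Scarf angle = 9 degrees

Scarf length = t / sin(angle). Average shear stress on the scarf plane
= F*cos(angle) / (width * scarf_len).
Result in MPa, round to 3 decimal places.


Scarf length = 8 / sin(9 deg) = 51.1396 mm
cos(9 deg) = 0.987688
Shear = 2365 * 0.987688 / (36 * 51.1396)
= 1.269 MPa

1.269


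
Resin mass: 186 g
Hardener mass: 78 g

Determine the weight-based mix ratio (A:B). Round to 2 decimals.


Ratio = 186 / 78 = 2.38

2.38


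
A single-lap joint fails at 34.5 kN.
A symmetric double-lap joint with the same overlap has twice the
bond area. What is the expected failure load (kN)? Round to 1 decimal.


Double-lap load = 2 * 34.5 = 69.0 kN

69.0


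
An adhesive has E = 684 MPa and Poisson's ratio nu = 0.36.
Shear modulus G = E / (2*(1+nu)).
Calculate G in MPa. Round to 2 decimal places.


G = 684 / (2*(1+0.36))
= 684 / 2.72
= 251.47 MPa

251.47


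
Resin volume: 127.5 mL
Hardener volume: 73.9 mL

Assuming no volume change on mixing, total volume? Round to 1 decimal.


V_total = 127.5 + 73.9 = 201.4 mL

201.4


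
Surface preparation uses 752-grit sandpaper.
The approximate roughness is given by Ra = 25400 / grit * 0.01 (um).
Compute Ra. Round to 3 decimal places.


Ra = 25400 / 752 * 0.01
= 254 / 752
= 0.338 um

0.338


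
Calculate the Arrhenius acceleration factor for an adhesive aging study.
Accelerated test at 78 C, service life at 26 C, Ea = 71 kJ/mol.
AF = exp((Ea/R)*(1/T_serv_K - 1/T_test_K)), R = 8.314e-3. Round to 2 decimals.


T_test = 351.15 K, T_serv = 299.15 K
Ea/R = 71 / 0.008314 = 8539.81
AF = exp(8539.81 * (1/299.15 - 1/351.15))
= 68.54

68.54


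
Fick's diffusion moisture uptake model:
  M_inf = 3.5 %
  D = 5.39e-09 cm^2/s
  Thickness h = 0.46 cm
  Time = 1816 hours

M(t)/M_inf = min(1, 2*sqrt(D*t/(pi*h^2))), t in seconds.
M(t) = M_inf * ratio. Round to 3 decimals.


t_sec = 1816 * 3600 = 6537600
ratio = 2*sqrt(5.39e-09*6537600/(pi*0.46^2))
= min(1, 0.460469)
= 0.460469
M(t) = 3.5 * 0.460469 = 1.612 %

1.612


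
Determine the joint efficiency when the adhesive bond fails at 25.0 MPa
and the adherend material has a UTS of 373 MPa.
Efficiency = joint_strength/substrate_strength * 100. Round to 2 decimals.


Joint efficiency = 25.0 / 373 * 100
= 6.70%

6.70


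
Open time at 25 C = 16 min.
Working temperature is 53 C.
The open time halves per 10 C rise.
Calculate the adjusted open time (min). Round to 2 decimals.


factor = 2^((53 - 25) / 10) = 6.9644
ot = 16 / 6.9644 = 2.30 min

2.30


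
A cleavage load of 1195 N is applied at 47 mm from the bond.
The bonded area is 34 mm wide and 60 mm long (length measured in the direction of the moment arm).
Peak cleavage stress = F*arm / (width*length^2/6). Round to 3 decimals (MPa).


Moment = 1195 * 47 = 56165 N*mm
Section modulus = 34 * 3600 / 6 = 122400 / 6 mm^3
Stress = 56165 / (122400 / 6) = 336990 / 122400
= 2.753 MPa

2.753


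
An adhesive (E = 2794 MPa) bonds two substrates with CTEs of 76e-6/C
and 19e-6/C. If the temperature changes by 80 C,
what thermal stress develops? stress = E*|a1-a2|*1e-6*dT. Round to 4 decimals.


Stress = 2794 * |76 - 19| * 1e-6 * 80
= 12.7406 MPa

12.7406


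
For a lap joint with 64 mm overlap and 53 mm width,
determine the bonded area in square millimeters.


Area = 64 * 53 = 3392 mm^2

3392


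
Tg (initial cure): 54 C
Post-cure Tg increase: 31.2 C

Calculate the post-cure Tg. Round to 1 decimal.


Post-cure Tg = 54 + 31.2 = 85.2 C

85.2


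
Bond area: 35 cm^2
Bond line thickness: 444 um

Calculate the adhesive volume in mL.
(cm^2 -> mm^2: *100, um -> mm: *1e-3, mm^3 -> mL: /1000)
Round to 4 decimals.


V = 35*100 * 444*1e-3 / 1000
= 1.5540 mL

1.5540


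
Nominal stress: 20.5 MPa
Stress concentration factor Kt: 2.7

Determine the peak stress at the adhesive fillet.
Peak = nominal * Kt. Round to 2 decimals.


Peak stress = 20.5 * 2.7
= 55.35 MPa

55.35


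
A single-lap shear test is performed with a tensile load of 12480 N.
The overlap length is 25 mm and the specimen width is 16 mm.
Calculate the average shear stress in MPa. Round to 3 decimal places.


Shear stress = F / (overlap * width)
= 12480 / (25 * 16)
= 12480 / 400
= 31.200 MPa

31.200


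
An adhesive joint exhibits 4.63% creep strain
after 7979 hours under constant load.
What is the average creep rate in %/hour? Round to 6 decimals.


Creep rate = strain / time
= 4.63 / 7979
= 0.000580 %/h

0.000580


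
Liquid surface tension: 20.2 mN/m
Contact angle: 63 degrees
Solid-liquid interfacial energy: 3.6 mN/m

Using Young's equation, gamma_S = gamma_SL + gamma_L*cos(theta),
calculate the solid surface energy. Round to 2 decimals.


gamma_S = 3.6 + 20.2 * cos(63)
= 12.77 mN/m

12.77


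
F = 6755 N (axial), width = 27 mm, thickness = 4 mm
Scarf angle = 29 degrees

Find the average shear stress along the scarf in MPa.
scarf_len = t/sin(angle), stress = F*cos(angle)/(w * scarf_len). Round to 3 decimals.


scarf_len = 4/sin(29 deg) = 8.2507
cos(29 deg) = 0.874620
stress = 6755*0.874620/(27*8.2507) = 26.521 MPa

26.521


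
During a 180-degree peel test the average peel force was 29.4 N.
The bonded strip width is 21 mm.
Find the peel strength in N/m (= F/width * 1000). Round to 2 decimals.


Peel strength = F/width * 1000
= 29.4 / 21 * 1000
= 1400.00 N/m

1400.00


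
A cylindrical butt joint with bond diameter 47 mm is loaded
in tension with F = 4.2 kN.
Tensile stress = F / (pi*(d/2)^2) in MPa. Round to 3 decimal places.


Area = pi * (47/2)^2 = 1734.9445 mm^2
Stress = 4.2*1000 / 1734.9445
= 2.421 MPa

2.421


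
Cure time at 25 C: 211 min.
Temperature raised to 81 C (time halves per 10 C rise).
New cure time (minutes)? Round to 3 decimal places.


Acceleration factor = 2^(56/10) = 48.5029
New time = 211 / 48.5029 = 4.350 min

4.350


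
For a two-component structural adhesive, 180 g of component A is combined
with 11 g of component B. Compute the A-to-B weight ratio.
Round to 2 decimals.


Weight ratio A:B = 180 / 11
= 16.36

16.36


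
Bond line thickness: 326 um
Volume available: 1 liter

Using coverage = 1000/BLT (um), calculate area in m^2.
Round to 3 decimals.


1 L = 1e6 mm^3, thickness = 326 um = 0.326 mm
Area = 1e6 / 0.326 mm^2 = (1e6 / 0.326) / 1e6 m^2 = 1000 / 326 m^2
= 3.067 m^2

3.067


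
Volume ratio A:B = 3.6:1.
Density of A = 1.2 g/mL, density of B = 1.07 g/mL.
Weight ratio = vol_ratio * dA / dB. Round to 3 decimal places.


Wt ratio = 3.6 * 1.2 / 1.07
= 4.037

4.037


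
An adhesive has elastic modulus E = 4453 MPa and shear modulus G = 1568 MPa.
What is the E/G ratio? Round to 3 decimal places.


E/G = 4453 / 1568 = 2.840

2.840


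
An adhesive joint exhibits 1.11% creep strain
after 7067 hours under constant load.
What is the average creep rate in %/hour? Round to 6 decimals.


Creep rate = strain / time
= 1.11 / 7067
= 0.000157 %/h

0.000157


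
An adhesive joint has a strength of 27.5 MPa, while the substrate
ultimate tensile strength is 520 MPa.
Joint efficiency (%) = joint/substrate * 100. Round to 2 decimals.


Efficiency = 27.5 / 520 * 100
= 5.29%

5.29


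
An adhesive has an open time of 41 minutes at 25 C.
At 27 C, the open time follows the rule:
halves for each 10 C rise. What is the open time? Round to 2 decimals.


Factor = 2^((27-25)/10) = 1.1487
Open time = 41 / 1.1487 = 35.69 min

35.69


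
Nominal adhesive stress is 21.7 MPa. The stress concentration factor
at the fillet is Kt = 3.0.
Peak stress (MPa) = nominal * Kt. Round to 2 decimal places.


Peak = 21.7 * 3.0 = 65.10 MPa

65.10


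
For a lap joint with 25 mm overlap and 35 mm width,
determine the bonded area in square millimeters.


Area = 25 * 35 = 875 mm^2

875


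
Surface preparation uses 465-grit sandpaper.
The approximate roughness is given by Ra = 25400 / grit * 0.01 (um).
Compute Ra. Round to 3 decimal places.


Ra = 25400 / 465 * 0.01
= 254 / 465
= 0.546 um

0.546


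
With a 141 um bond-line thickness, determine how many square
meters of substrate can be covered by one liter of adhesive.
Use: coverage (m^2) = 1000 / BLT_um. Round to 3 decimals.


Coverage = 1000 / 141 = 7.092 m^2

7.092


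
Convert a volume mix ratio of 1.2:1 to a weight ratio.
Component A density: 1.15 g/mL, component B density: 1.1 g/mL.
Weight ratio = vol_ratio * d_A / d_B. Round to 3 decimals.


= 1.2 * 1.15 / 1.1 = 1.255

1.255


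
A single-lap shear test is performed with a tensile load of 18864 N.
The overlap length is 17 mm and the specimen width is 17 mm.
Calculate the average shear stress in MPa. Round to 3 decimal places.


Shear stress = F / (overlap * width)
= 18864 / (17 * 17)
= 18864 / 289
= 65.273 MPa

65.273


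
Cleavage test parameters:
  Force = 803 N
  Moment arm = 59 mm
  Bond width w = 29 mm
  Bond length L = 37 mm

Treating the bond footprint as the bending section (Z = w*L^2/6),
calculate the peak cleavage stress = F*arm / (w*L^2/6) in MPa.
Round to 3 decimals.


M = 803 * 59 = 47377 N*mm
Z = 29 * 37^2 / 6 = 39701 / 6 mm^3
sigma = M / Z = 6 * 47377 / 39701 = 284262 / 39701
= 7.160 MPa

7.160


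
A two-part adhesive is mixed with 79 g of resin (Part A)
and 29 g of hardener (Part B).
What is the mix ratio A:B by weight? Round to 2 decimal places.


Mix ratio = mass_A / mass_B
= 79 / 29
= 2.72

2.72


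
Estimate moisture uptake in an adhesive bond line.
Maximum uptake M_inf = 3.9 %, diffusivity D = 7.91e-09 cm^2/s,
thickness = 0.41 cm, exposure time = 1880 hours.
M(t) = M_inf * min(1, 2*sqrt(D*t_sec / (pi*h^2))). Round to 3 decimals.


Convert time: 1880 h = 6768000 s
ratio = min(1, 2*sqrt(7.91e-09*6768000/(pi*0.41^2)))
= 0.636780
M(t) = 3.9 * 0.636780 = 2.483%

2.483


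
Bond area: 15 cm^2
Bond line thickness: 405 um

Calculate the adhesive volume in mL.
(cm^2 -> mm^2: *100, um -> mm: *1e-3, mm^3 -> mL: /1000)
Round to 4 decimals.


V = 15*100 * 405*1e-3 / 1000
= 0.6075 mL

0.6075


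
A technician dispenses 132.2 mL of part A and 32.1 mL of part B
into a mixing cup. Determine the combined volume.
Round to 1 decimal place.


Combined volume = 132.2 + 32.1
= 164.3 mL

164.3


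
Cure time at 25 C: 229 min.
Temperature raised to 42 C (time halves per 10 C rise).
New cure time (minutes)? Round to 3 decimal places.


Acceleration factor = 2^(17/10) = 3.2490
New time = 229 / 3.2490 = 70.483 min

70.483


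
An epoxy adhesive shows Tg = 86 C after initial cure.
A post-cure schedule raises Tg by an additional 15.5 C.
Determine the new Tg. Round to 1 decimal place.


New Tg = 86 + 15.5
= 101.5 C

101.5


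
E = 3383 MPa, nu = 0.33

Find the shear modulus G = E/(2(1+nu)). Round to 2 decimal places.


G = 3383 / (2 * 1.33)
= 1271.80 MPa

1271.80


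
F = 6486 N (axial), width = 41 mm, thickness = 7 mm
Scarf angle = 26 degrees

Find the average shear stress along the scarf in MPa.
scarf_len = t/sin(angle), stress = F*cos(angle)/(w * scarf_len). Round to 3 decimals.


scarf_len = 7/sin(26 deg) = 15.9682
cos(26 deg) = 0.898794
stress = 6486*0.898794/(41*15.9682) = 8.904 MPa

8.904


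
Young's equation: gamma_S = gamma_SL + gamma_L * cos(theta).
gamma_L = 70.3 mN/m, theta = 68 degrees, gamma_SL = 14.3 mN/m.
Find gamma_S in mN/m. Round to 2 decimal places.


cos(68 deg) = 0.374607
gamma_S = 14.3 + 70.3 * 0.374607
= 40.63 mN/m

40.63


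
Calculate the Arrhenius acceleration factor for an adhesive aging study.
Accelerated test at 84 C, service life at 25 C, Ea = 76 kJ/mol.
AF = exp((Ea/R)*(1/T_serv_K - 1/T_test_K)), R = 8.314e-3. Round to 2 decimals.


T_test = 357.15 K, T_serv = 298.15 K
Ea/R = 76 / 0.008314 = 9141.21
AF = exp(9141.21 * (1/298.15 - 1/357.15))
= 158.36

158.36


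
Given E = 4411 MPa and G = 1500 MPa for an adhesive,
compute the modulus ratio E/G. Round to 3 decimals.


E/G ratio = 4411 / 1500 = 2.941

2.941


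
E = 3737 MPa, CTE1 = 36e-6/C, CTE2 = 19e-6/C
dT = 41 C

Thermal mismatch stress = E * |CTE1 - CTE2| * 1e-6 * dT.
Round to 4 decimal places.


= 3737 * 17e-6 * 41
= 2.6047 MPa

2.6047


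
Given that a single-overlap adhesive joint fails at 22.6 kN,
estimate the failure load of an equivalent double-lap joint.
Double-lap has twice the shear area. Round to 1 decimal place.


Double-lap factor = 2
Expected load = 22.6 * 2 = 45.2 kN

45.2


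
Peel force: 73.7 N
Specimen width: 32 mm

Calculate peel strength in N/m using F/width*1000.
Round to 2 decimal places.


Peel strength = 73.7 / 32 * 1000 = 2303.13 N/m

2303.13


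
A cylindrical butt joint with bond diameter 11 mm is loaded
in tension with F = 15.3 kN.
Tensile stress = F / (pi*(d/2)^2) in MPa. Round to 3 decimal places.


Area = pi * (11/2)^2 = 95.0332 mm^2
Stress = 15.3*1000 / 95.0332
= 160.996 MPa

160.996


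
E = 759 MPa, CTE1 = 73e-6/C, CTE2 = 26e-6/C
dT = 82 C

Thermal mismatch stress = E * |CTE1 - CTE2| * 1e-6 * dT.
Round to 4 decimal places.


= 759 * 47e-6 * 82
= 2.9252 MPa

2.9252


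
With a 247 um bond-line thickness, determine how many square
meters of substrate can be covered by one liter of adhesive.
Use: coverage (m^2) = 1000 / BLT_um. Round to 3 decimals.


Coverage = 1000 / 247 = 4.049 m^2

4.049


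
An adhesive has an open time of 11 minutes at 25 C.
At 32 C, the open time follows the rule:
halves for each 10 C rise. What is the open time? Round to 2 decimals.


Factor = 2^((32-25)/10) = 1.6245
Open time = 11 / 1.6245 = 6.77 min

6.77


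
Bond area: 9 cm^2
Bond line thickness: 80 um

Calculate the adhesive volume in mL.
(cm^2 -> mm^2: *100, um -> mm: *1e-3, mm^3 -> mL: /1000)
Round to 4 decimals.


V = 9*100 * 80*1e-3 / 1000
= 0.0720 mL

0.0720


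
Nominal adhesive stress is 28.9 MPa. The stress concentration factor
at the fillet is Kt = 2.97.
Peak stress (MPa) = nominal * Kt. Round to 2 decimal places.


Peak = 28.9 * 2.97 = 85.83 MPa

85.83


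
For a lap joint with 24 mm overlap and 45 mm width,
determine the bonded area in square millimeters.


Area = 24 * 45 = 1080 mm^2

1080


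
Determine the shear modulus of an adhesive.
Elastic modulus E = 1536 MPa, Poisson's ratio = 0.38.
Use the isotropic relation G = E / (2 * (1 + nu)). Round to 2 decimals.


G = 1536 / (2*(1+0.38)) = 1536 / 2.76
= 556.52 MPa

556.52


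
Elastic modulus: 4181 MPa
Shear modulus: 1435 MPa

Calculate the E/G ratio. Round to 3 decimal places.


E / G = 4181 / 1435 = 2.914

2.914


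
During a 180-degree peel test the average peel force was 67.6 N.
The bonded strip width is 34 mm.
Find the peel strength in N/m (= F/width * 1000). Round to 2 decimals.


Peel strength = F/width * 1000
= 67.6 / 34 * 1000
= 1988.24 N/m

1988.24


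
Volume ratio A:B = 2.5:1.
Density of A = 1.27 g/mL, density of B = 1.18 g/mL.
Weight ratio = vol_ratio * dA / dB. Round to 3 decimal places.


Wt ratio = 2.5 * 1.27 / 1.18
= 2.691

2.691


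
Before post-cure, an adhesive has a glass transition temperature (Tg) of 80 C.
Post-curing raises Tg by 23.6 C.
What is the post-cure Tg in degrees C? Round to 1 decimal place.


Tg_post = Tg_base + delta_Tg
= 80 + 23.6
= 103.6 C

103.6


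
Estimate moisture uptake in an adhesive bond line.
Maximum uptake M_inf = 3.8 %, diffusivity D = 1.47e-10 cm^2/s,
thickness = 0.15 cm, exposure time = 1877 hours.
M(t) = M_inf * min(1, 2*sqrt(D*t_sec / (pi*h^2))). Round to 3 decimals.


Convert time: 1877 h = 6757200 s
ratio = min(1, 2*sqrt(1.47e-10*6757200/(pi*0.15^2)))
= 0.237086
M(t) = 3.8 * 0.237086 = 0.901%

0.901


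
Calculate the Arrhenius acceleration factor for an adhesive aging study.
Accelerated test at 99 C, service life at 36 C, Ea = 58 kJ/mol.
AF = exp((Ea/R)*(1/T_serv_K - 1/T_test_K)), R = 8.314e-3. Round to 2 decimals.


T_test = 372.15 K, T_serv = 309.15 K
Ea/R = 58 / 0.008314 = 6976.18
AF = exp(6976.18 * (1/309.15 - 1/372.15))
= 45.61

45.61


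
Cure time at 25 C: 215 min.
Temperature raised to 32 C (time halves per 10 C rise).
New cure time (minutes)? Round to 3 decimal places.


Acceleration factor = 2^(7/10) = 1.6245
New time = 215 / 1.6245 = 132.348 min

132.348


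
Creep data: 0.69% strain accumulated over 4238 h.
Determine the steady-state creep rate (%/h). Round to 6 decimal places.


Rate = 0.69 / 4238 = 0.000163 %/h

0.000163


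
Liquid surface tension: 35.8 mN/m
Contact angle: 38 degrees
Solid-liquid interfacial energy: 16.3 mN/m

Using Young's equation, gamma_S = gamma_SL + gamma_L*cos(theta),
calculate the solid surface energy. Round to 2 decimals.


gamma_S = 16.3 + 35.8 * cos(38)
= 44.51 mN/m

44.51


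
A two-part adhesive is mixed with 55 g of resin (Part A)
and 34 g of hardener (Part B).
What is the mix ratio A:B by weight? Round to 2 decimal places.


Mix ratio = mass_A / mass_B
= 55 / 34
= 1.62

1.62


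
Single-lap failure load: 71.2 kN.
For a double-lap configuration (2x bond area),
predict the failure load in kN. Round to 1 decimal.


Failure load = 71.2 * 2 = 142.4 kN

142.4


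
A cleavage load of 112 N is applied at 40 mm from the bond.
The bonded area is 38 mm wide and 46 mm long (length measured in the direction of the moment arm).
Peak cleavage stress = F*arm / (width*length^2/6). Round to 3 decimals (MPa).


Moment = 112 * 40 = 4480 N*mm
Section modulus = 38 * 2116 / 6 = 80408 / 6 mm^3
Stress = 4480 / (80408 / 6) = 26880 / 80408
= 0.334 MPa

0.334


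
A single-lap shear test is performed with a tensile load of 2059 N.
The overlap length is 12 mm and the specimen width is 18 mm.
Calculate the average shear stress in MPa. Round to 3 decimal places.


Shear stress = F / (overlap * width)
= 2059 / (12 * 18)
= 2059 / 216
= 9.532 MPa

9.532


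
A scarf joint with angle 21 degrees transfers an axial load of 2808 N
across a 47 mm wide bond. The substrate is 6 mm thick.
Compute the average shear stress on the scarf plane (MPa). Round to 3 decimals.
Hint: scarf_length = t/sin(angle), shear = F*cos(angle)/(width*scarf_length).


scarf_length = 6 / sin(21 deg) = 16.7426 mm
cos(21 deg) = 0.933580
shear stress = 2808 * 0.933580 / (47 * 16.7426)
= 3.331 MPa

3.331


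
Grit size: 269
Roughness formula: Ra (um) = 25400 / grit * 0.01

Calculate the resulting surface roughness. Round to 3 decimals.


Ra = 25400 / 269 * 0.01
= 0.944 um

0.944


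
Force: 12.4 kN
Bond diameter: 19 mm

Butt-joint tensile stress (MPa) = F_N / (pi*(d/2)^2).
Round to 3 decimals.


F_N = 12.4 * 1000 = 12400.0 N
A = pi*(9.5)^2 = 283.5287 mm^2
stress = 12400.0 / 283.5287 = 43.735 MPa

43.735


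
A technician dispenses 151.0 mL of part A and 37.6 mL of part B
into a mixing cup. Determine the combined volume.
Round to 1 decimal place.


Combined volume = 151.0 + 37.6
= 188.6 mL

188.6


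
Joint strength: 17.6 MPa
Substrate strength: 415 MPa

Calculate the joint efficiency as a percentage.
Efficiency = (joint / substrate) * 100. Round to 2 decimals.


Efficiency = (17.6 / 415) * 100 = 4.24%

4.24


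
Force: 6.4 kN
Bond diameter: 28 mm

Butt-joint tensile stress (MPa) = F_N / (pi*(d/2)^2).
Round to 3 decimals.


F_N = 6.4 * 1000 = 6400.0 N
A = pi*(14.0)^2 = 615.7522 mm^2
stress = 6400.0 / 615.7522 = 10.394 MPa

10.394


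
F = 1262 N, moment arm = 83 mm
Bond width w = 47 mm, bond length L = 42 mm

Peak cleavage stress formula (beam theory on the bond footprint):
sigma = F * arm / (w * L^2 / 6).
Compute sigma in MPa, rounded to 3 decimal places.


sigma = (1262 * 83) / (47 * 1764 / 6)
= 104746 * 6 / 82908
= 628476 / 82908
= 7.580 MPa

7.580


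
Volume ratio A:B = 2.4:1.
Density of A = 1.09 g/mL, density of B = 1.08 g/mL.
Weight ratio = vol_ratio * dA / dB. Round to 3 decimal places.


Wt ratio = 2.4 * 1.09 / 1.08
= 2.422

2.422


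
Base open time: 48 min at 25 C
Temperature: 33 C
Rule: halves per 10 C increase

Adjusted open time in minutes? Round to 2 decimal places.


Acceleration = 2^((33-25)/10) = 1.7411
Open time = 48 / 1.7411 = 27.57 min

27.57


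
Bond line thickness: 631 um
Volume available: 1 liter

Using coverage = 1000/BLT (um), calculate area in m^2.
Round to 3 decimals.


1 L = 1e6 mm^3, thickness = 631 um = 0.631 mm
Area = 1e6 / 0.631 mm^2 = (1e6 / 0.631) / 1e6 m^2 = 1000 / 631 m^2
= 1.585 m^2

1.585


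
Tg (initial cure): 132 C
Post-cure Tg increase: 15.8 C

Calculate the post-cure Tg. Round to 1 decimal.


Post-cure Tg = 132 + 15.8 = 147.8 C

147.8


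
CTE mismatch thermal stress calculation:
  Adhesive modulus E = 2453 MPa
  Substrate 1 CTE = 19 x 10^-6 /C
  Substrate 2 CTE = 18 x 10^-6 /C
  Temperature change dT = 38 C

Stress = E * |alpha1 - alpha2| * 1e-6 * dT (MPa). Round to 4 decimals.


delta_alpha = |19 - 18| = 1 x 10^-6/C
Stress = 2453 * 1e-6 * 38
= 0.0932 MPa

0.0932


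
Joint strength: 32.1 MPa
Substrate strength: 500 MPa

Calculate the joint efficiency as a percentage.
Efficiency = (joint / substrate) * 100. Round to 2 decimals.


Efficiency = (32.1 / 500) * 100 = 6.42%

6.42


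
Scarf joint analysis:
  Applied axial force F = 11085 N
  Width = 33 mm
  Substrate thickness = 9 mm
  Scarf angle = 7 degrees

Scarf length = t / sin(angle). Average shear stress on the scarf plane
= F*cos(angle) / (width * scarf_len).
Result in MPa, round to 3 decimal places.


Scarf length = 9 / sin(7 deg) = 73.8496 mm
cos(7 deg) = 0.992546
Shear = 11085 * 0.992546 / (33 * 73.8496)
= 4.515 MPa

4.515


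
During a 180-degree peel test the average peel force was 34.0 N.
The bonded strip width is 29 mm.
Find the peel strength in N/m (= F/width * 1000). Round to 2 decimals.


Peel strength = F/width * 1000
= 34.0 / 29 * 1000
= 1172.41 N/m

1172.41


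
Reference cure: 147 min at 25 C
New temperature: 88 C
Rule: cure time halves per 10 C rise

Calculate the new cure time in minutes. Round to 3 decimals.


factor = 2^((88-25)/10) = 78.7932
t_new = 147 / 78.7932 = 1.866 min

1.866


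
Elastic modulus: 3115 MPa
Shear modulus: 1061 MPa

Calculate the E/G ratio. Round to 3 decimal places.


E / G = 3115 / 1061 = 2.936

2.936


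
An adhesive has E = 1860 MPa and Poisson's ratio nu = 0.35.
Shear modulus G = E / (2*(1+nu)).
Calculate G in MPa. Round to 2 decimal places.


G = 1860 / (2*(1+0.35))
= 1860 / 2.70
= 688.89 MPa

688.89


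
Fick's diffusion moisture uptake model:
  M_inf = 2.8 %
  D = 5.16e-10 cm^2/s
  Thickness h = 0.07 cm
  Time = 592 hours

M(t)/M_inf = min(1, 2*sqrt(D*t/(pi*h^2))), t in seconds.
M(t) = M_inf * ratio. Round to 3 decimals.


t_sec = 592 * 3600 = 2131200
ratio = 2*sqrt(5.16e-10*2131200/(pi*0.07^2))
= min(1, 0.534557)
= 0.534557
M(t) = 2.8 * 0.534557 = 1.497 %

1.497


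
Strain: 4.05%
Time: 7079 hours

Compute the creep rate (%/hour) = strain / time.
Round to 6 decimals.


Creep rate = 4.05 / 7079
= 0.000572 %/h

0.000572


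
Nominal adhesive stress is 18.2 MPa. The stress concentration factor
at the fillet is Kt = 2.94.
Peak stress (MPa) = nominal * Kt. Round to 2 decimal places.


Peak = 18.2 * 2.94 = 53.51 MPa

53.51


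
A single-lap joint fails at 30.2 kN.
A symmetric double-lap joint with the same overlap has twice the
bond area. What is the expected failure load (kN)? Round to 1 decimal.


Double-lap load = 2 * 30.2 = 60.4 kN

60.4


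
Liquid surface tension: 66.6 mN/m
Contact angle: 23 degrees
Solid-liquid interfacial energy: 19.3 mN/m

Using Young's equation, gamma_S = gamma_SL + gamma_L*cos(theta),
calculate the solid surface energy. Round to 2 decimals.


gamma_S = 19.3 + 66.6 * cos(23)
= 80.61 mN/m

80.61


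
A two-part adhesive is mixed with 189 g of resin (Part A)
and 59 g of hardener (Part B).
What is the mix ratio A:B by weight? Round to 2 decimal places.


Mix ratio = mass_A / mass_B
= 189 / 59
= 3.20

3.20


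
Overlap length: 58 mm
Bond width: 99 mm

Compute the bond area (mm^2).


Bond area = 58 * 99 = 5742 mm^2

5742


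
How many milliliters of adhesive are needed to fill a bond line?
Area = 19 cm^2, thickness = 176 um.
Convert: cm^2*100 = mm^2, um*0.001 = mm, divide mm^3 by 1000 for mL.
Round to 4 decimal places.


= (19 * 100) * (176 * 0.001) / 1000
= 0.3344 mL

0.3344


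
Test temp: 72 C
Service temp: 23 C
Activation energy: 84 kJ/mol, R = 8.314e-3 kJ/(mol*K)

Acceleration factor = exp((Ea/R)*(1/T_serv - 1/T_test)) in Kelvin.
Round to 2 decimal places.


AF = exp((84/0.008314)*(1/296.15 - 1/345.15))
= 126.89

126.89


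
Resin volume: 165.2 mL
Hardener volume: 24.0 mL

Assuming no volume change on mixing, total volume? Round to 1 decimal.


V_total = 165.2 + 24.0 = 189.2 mL

189.2


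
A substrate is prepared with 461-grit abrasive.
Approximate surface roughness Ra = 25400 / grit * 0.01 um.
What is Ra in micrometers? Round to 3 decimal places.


Ra = 25400 / 461 * 0.01 = 0.551 um

0.551


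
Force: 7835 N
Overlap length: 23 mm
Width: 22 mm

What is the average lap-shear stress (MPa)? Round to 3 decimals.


Average shear stress = F / (overlap * width)
= 7835 / (23 * 22)
= 15.484 MPa

15.484


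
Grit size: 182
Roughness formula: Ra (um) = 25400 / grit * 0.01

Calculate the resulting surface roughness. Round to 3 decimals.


Ra = 25400 / 182 * 0.01
= 1.396 um

1.396


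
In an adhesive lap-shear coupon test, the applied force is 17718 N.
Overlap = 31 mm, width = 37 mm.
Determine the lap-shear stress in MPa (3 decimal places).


stress = F / (overlap * width)
= 17718 / (31 * 37)
= 15.447 MPa

15.447


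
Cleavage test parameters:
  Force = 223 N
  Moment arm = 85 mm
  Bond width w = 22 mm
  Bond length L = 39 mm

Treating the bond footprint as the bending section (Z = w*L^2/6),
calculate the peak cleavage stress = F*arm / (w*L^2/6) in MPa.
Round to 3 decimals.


M = 223 * 85 = 18955 N*mm
Z = 22 * 39^2 / 6 = 33462 / 6 mm^3
sigma = M / Z = 6 * 18955 / 33462 = 113730 / 33462
= 3.399 MPa

3.399


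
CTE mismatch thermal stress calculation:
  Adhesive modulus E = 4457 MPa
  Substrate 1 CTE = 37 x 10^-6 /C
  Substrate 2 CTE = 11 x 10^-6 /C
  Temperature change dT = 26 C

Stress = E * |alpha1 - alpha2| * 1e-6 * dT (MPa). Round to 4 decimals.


delta_alpha = |37 - 11| = 26 x 10^-6/C
Stress = 4457 * 26e-6 * 26
= 3.0129 MPa

3.0129


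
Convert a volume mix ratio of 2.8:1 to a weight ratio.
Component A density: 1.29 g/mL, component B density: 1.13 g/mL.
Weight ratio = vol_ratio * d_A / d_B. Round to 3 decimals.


= 2.8 * 1.29 / 1.13 = 3.196

3.196


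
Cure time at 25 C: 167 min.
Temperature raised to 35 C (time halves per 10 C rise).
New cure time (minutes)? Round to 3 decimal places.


Acceleration factor = 2^(10/10) = 2.0000
New time = 167 / 2.0000 = 83.500 min

83.500


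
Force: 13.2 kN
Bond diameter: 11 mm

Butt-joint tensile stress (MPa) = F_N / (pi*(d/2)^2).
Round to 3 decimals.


F_N = 13.2 * 1000 = 13200.0 N
A = pi*(5.5)^2 = 95.0332 mm^2
stress = 13200.0 / 95.0332 = 138.899 MPa

138.899


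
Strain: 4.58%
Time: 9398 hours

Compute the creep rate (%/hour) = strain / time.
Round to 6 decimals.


Creep rate = 4.58 / 9398
= 0.000487 %/h

0.000487


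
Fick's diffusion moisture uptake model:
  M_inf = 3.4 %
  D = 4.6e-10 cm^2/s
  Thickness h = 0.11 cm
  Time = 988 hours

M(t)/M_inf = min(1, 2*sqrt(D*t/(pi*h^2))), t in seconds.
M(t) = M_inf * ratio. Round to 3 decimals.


t_sec = 988 * 3600 = 3556800
ratio = 2*sqrt(4.6e-10*3556800/(pi*0.11^2))
= min(1, 0.414926)
= 0.414926
M(t) = 3.4 * 0.414926 = 1.411 %

1.411


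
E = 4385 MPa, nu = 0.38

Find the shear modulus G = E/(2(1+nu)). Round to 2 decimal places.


G = 4385 / (2 * 1.38)
= 1588.77 MPa

1588.77


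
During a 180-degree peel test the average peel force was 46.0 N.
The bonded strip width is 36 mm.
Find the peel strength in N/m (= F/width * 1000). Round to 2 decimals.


Peel strength = F/width * 1000
= 46.0 / 36 * 1000
= 1277.78 N/m

1277.78


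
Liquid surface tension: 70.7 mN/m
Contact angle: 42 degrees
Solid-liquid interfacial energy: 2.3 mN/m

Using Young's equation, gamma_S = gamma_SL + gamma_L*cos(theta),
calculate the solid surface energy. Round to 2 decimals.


gamma_S = 2.3 + 70.7 * cos(42)
= 54.84 mN/m

54.84


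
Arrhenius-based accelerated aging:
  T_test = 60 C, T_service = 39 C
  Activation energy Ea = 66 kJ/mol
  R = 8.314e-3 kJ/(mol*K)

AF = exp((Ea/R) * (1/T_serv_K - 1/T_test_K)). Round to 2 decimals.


T_test_K = 333.15, T_serv_K = 312.15
AF = exp((66/8.314e-3) * (1/312.15 - 1/333.15))
= 4.97

4.97


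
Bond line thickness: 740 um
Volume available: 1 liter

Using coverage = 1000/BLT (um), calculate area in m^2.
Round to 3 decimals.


1 L = 1e6 mm^3, thickness = 740 um = 0.74 mm
Area = 1e6 / 0.74 mm^2 = (1e6 / 0.74) / 1e6 m^2 = 1000 / 740 m^2
= 1.351 m^2

1.351


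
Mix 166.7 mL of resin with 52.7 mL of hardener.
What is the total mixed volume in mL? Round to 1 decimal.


Total = 166.7 + 52.7 = 219.4 mL

219.4


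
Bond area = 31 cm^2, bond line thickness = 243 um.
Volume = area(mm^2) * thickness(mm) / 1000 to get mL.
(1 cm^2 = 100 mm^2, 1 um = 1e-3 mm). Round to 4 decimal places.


area_mm2 = 31 * 100 = 3100
blt_mm = 243 * 1e-3 = 0.243
vol_mm3 = 3100 * 0.243 = 753.3
vol_mL = 753.3 / 1000 = 0.7533 mL

0.7533


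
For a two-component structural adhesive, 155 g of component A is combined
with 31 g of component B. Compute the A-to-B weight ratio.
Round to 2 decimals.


Weight ratio A:B = 155 / 31
= 5.00

5.00


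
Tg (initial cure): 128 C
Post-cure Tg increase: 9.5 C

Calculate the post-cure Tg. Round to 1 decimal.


Post-cure Tg = 128 + 9.5 = 137.5 C

137.5


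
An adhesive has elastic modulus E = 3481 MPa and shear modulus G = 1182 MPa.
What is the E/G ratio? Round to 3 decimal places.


E/G = 3481 / 1182 = 2.945

2.945


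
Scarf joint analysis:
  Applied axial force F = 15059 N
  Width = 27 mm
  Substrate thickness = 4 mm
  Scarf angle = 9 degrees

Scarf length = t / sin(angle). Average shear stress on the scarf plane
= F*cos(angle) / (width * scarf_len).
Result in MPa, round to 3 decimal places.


Scarf length = 4 / sin(9 deg) = 25.5698 mm
cos(9 deg) = 0.987688
Shear = 15059 * 0.987688 / (27 * 25.5698)
= 21.544 MPa

21.544


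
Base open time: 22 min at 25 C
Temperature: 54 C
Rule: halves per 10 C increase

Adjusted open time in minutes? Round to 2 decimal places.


Acceleration = 2^((54-25)/10) = 7.4643
Open time = 22 / 7.4643 = 2.95 min

2.95


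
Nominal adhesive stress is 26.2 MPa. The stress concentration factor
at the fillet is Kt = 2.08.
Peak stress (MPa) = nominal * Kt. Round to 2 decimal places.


Peak = 26.2 * 2.08 = 54.50 MPa

54.50


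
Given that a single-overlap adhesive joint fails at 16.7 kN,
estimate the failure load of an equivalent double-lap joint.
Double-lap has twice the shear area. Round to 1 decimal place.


Double-lap factor = 2
Expected load = 16.7 * 2 = 33.4 kN

33.4


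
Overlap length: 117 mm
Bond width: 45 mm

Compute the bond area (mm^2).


Bond area = 117 * 45 = 5265 mm^2

5265


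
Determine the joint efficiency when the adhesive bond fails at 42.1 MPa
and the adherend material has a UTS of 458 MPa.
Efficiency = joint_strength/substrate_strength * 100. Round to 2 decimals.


Joint efficiency = 42.1 / 458 * 100
= 9.19%

9.19


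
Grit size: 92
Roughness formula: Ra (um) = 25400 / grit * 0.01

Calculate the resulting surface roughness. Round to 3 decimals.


Ra = 25400 / 92 * 0.01
= 2.761 um

2.761


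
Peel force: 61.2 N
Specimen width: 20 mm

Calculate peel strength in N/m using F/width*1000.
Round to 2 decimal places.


Peel strength = 61.2 / 20 * 1000 = 3060.00 N/m

3060.00


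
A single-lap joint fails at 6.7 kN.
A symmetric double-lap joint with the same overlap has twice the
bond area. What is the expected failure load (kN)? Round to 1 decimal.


Double-lap load = 2 * 6.7 = 13.4 kN

13.4


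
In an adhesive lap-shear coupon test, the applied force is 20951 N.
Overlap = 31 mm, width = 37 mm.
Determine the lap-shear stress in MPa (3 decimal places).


stress = F / (overlap * width)
= 20951 / (31 * 37)
= 18.266 MPa

18.266


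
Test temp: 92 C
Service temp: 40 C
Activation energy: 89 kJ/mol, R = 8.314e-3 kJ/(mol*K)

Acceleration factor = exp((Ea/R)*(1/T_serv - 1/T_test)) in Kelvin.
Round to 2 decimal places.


AF = exp((89/0.008314)*(1/313.15 - 1/365.15))
= 130.07

130.07


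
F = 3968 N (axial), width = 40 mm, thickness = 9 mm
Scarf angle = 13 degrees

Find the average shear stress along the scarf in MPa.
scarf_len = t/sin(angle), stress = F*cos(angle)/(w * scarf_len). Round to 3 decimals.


scarf_len = 9/sin(13 deg) = 40.0087
cos(13 deg) = 0.974370
stress = 3968*0.974370/(40*40.0087) = 2.416 MPa

2.416


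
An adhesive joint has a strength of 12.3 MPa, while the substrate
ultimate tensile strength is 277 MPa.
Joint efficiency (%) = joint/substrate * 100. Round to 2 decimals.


Efficiency = 12.3 / 277 * 100
= 4.44%

4.44


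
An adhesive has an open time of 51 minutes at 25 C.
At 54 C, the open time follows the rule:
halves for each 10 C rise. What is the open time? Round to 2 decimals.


Factor = 2^((54-25)/10) = 7.4643
Open time = 51 / 7.4643 = 6.83 min

6.83


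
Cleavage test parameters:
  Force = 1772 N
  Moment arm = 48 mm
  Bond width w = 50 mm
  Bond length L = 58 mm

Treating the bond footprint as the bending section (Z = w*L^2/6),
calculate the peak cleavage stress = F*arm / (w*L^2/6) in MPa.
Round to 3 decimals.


M = 1772 * 48 = 85056 N*mm
Z = 50 * 58^2 / 6 = 168200 / 6 mm^3
sigma = M / Z = 6 * 85056 / 168200 = 510336 / 168200
= 3.034 MPa

3.034


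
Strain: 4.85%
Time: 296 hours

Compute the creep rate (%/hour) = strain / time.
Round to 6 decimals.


Creep rate = 4.85 / 296
= 0.016385 %/h

0.016385


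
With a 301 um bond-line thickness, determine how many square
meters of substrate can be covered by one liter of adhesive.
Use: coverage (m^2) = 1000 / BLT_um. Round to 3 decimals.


Coverage = 1000 / 301 = 3.322 m^2

3.322


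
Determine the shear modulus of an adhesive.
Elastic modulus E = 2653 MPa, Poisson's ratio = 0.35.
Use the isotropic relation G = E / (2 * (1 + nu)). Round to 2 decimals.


G = 2653 / (2*(1+0.35)) = 2653 / 2.70
= 982.59 MPa

982.59


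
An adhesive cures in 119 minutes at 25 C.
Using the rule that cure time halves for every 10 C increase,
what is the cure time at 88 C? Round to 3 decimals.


Factor = 2^((88 - 25) / 10) = 78.7932
Cure time = 119 / 78.7932
= 1.510 minutes

1.510


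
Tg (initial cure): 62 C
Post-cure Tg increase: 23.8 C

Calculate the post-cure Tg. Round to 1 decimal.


Post-cure Tg = 62 + 23.8 = 85.8 C

85.8


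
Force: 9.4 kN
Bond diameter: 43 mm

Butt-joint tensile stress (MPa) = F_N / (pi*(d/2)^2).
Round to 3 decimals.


F_N = 9.4 * 1000 = 9400.0 N
A = pi*(21.5)^2 = 1452.2012 mm^2
stress = 9400.0 / 1452.2012 = 6.473 MPa

6.473


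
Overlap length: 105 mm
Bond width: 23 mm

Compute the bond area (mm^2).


Bond area = 105 * 23 = 2415 mm^2

2415


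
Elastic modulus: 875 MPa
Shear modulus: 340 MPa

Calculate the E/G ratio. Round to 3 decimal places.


E / G = 875 / 340 = 2.574

2.574


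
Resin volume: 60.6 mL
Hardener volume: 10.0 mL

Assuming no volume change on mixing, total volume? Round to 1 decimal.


V_total = 60.6 + 10.0 = 70.6 mL

70.6


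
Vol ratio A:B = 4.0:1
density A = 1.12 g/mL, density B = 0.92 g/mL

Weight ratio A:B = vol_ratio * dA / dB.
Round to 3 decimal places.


Weight ratio = 4.0 * 1.12 / 0.92
= 4.870

4.870


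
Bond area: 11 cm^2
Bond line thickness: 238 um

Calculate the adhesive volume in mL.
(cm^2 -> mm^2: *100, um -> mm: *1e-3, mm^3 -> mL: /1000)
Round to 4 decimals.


V = 11*100 * 238*1e-3 / 1000
= 0.2618 mL

0.2618


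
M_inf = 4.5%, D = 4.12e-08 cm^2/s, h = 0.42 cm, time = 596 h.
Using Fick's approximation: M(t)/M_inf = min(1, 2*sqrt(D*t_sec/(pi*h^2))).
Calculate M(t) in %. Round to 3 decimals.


t = 2145600 s
ratio = min(1, 2*sqrt(4.12e-08*2145600/(pi*0.1764)))
= 0.798783
M(t) = 4.5 * 0.798783 = 3.595%

3.595


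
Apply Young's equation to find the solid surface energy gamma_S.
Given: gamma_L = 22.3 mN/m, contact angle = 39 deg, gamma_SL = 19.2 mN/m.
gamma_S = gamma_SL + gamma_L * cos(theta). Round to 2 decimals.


theta_rad = 39 * pi/180 = 0.680678
gamma_S = 19.2 + 22.3 * cos(0.680678)
= 36.53 mN/m

36.53


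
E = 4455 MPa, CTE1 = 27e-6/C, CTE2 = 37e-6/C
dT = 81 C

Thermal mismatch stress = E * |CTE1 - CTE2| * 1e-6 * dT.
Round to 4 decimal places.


= 4455 * 10e-6 * 81
= 3.6086 MPa

3.6086


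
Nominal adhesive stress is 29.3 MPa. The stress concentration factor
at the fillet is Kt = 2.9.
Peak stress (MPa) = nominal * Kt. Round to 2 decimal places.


Peak = 29.3 * 2.9 = 84.97 MPa

84.97


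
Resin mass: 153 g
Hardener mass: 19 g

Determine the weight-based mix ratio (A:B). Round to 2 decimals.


Ratio = 153 / 19 = 8.05

8.05


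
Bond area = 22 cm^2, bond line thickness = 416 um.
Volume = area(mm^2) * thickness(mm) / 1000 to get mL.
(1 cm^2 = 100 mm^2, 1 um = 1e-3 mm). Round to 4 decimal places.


area_mm2 = 22 * 100 = 2200
blt_mm = 416 * 1e-3 = 0.416
vol_mm3 = 2200 * 0.416 = 915.2
vol_mL = 915.2 / 1000 = 0.9152 mL

0.9152


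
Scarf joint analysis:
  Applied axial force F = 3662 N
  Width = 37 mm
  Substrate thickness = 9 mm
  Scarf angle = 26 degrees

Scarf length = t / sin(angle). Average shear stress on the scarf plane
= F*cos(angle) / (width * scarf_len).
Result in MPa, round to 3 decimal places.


Scarf length = 9 / sin(26 deg) = 20.5305 mm
cos(26 deg) = 0.898794
Shear = 3662 * 0.898794 / (37 * 20.5305)
= 4.333 MPa

4.333


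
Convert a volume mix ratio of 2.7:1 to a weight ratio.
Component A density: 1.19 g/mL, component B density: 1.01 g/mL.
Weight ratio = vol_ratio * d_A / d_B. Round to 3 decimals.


= 2.7 * 1.19 / 1.01 = 3.181

3.181


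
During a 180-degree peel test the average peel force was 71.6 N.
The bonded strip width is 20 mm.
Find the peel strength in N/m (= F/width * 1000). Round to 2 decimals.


Peel strength = F/width * 1000
= 71.6 / 20 * 1000
= 3580.00 N/m

3580.00


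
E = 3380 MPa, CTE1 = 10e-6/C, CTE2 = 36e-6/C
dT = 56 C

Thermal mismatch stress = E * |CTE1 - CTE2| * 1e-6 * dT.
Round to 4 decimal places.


= 3380 * 26e-6 * 56
= 4.9213 MPa

4.9213


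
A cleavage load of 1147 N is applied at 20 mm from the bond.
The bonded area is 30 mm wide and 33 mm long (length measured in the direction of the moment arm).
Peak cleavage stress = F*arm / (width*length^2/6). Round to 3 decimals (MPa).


Moment = 1147 * 20 = 22940 N*mm
Section modulus = 30 * 1089 / 6 = 32670 / 6 mm^3
Stress = 22940 / (32670 / 6) = 137640 / 32670
= 4.213 MPa

4.213


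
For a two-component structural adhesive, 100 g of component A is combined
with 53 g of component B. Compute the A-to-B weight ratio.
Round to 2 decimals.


Weight ratio A:B = 100 / 53
= 1.89

1.89


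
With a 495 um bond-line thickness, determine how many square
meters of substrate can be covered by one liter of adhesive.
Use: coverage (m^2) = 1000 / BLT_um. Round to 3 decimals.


Coverage = 1000 / 495 = 2.020 m^2

2.020
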